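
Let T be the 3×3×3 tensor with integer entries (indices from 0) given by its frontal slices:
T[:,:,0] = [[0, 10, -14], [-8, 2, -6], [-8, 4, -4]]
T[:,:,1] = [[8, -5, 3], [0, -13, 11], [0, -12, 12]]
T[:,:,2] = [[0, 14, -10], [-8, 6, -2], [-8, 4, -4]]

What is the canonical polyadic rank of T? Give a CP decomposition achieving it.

Lower bound: the mode-2 unfolding of T (rows indexed by j, columns by (i,k) = (0,0), (0,1), (0,2), (1,0), (1,1), (1,2), (2,0), (2,1), (2,2)) is [[0, 8, 0, -8, 0, -8, -8, 0, -8], [10, -5, 14, 2, -13, 6, 4, -12, 4], [-14, 3, -10, -6, 11, -2, -4, 12, -4]].
There the 3×3 minor on rows j ∈ {0, 1, 2}, columns (i,k) ∈ {(0,0), (0,1), (0,2)} is det [[0, 8, 0], [10, -5, 14], [-14, 3, -10]] = -768 ≠ 0, so this unfolding has rank ≥ 3; CP rank is at least every unfolding rank, so rank(T) ≥ 3. (This is only a lower bound: in general the CP rank may exceed every unfolding rank, so we still need to exhibit 3 rank-1 terms summing to T.)
Upper bound: T is a sum of 3 rank-1 terms, T = [1, -1, -1] ⊗ [1, 1, -1] ⊗ [4, 4, 4] + [1, 1, 0] ⊗ [0, 1, 1] ⊗ [-2, -1, 2] + [1, 1, 1] ⊗ [1, -2, 2] ⊗ [-4, 4, -4] (written with every a and b primitive with positive leading entry and the scale carried by c; CP decompositions are not unique, and this one is verified by expanding entrywise), so rank(T) ≤ 3.
These bounds meet, so rank(T) = 3.

rank(T) = 3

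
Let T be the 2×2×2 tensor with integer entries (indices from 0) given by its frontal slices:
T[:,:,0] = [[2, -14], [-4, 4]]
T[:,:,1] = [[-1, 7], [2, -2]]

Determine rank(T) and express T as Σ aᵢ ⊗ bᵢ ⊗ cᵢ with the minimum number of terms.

Lower bound: in the mode-2 unfolding of T (rows indexed by j, columns by (i,k)) the 2×2 minor on rows j ∈ {0, 1}, columns (i,k) ∈ {(0,0), (1,0)} is det [[2, -4], [-14, 4]] = -48 ≠ 0, so that unfolding has rank ≥ 2 and hence rank(T) ≥ 2 (CP rank is at least every unfolding rank, though it can be larger).
Upper bound: T[:,:,k] = c[k]·M for every slice, with c = [2, -1] and M = [[1, -7], [-2, 2]] (rows i, columns j).
Splitting M by its rows (i = 0, 1), M = [1, 0][1, -7]ᵀ + [0, 1][-2, 2]ᵀ.
Hence T = [1, 0] ⊗ [1, -7] ⊗ [2, -1] + [0, 1] ⊗ [-2, 2] ⊗ [2, -1], so rank(T) ≤ 2.
These bounds meet, so rank(T) = 2.

rank(T) = 2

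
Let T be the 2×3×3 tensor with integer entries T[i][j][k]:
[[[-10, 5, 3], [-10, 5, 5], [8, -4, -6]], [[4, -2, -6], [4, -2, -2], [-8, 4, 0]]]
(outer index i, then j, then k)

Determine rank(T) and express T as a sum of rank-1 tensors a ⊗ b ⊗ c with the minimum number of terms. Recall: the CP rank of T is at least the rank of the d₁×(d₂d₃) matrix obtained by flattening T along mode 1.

rank(T) = 3

Lower bound: in the mode-2 unfolding of T (rows indexed by j, columns by (i,k)) the 3×3 minor on rows j ∈ {0, 1, 2}, columns (i,k) ∈ {(0,0), (0,2), (1,0)} is det [[-10, 3, 4], [-10, 5, 4], [8, -6, -8]] = 96 ≠ 0, so that unfolding has rank ≥ 3 and hence rank(T) ≥ 3 (CP rank is at least every unfolding rank, though it can be larger).
Upper bound: T is a sum of 3 rank-1 terms, T = (1, -2) ⊗ (2, 1, -1) ⊗ (-2, 1, 1) + (1, 0) ⊗ (1, 2, -2) ⊗ (-4, 2, 2) + (1, 2) ⊗ (1, 0, 1) ⊗ (-2, 1, -1) (written with every a and b primitive with positive leading entry and the scale carried by c; CP decompositions are not unique, and this one is verified by expanding entrywise), so rank(T) ≤ 3.
These bounds meet, so rank(T) = 3.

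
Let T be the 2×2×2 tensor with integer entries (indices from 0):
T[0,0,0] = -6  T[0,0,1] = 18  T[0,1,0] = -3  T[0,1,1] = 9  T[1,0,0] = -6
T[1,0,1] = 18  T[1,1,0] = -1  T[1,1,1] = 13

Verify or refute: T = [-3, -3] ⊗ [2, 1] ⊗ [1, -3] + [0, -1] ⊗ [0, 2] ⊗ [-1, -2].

Yes

Reconstruct entrywise from the claimed factors. For example, T[1,0,1] = 18 and Σₗ aₗ[1]bₗ[0]cₗ[1] = (-3)·(2)·(-3) + (-1)·(0)·(-2) = 18; checking all 8 entries, every one matches. The claim holds.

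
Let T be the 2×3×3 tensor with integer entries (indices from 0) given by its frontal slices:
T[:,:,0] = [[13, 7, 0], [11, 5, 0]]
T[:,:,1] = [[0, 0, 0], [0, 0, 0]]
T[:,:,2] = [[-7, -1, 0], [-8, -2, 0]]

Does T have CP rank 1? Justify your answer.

The mode-3 unfolding of T (rows indexed by k, columns by (i,j) = (0,0), (0,1), (0,2), (1,0), (1,1), (1,2)) is [[13, 7, 0, 11, 5, 0], [0, 0, 0, 0, 0, 0], [-7, -1, 0, -8, -2, 0]].
There the 2×2 minor on rows k ∈ {0, 2}, columns (i,j) ∈ {(0,0), (0,1)} is det [[13, 7], [-7, -1]] = 36 ≠ 0, so this unfolding has rank ≥ 2; CP rank is at least every unfolding rank, so rank(T) ≥ 2.
In particular rank(T) ≥ 2 > 1, so T is not rank-1.

No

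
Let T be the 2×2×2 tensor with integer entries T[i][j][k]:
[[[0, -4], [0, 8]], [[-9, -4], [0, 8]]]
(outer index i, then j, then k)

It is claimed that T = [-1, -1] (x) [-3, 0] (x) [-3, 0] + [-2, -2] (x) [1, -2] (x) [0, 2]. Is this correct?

Reconstruct entry (0,0,0) from the claimed factors: Σₗ aₗ[0]bₗ[0]cₗ[0] = (-1)·(-3)·(-3) + (-2)·(1)·(0) = -9, but T[0,0,0] = 0. The claim is false.

No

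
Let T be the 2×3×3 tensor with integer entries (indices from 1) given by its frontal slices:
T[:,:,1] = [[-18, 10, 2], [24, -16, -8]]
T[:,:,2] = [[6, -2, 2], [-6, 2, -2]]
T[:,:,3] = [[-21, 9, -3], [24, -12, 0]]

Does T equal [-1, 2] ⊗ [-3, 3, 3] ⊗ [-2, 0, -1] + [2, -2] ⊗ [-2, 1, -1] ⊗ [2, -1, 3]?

Reconstruct entry (1,1,1) from the claimed factors: Σₗ aₗ[1]bₗ[1]cₗ[1] = (-1)·(-3)·(-2) + (2)·(-2)·(2) = -14, but T[1,1,1] = -18. The claim is false.

No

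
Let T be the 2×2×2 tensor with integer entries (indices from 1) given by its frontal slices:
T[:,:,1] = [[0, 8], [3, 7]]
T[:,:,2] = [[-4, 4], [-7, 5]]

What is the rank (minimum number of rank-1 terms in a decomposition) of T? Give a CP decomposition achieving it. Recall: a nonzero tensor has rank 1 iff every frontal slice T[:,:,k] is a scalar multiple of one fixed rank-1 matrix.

Lower bound: the mode-3 unfolding of T (rows indexed by k, columns by (i,j) = (1,1), (1,2), (2,1), (2,2)) is [[0, 8, 3, 7], [-4, 4, -7, 5]].
There the 2×2 minor on rows k ∈ {1, 2}, columns (i,j) ∈ {(1,1), (1,2)} is det [[0, 8], [-4, 4]] = 32 ≠ 0, so this unfolding has rank ≥ 2; CP rank is at least every unfolding rank, so rank(T) ≥ 2. (Unfolding ranks only ever bound the CP rank from below — rank(T) can be strictly larger than all of them — so the matching upper bound has to come from an explicit 2-term decomposition.)
Upper bound — finding two terms. Write S_k = T[:,:,k] for the frontal slices: S₁ = [[0, 8], [3, 7]], S₂ = [[-4, 4], [-7, 5]].
If T = a₁ ⊗ b₁ ⊗ c₁ + a₂ ⊗ b₂ ⊗ c₂ then each S_k = c₁[k]·a₁b₁ᵀ + c₂[k]·a₂b₂ᵀ. S₁ and S₂ are linearly independent, so a₁b₁ᵀ and a₂b₂ᵀ must span the same plane of matrices: they are the rank-1 matrices of the form x·S₁ + y·S₂.
det(x·S₁ + y·S₂) is −24·x² + 16·xy + 8·y² = (-8)·(x − y)(3·x + y), vanishing at (x:y) = (1:1) and (1:-3).
M₁ = S₁ + S₂ = [[-4, 12], [-4, 12]] = (-4)·[1, 1][1, -3]ᵀ and M₂ = S₁ − 3·S₂ = [[12, -4], [24, -8]] = 4·[1, 2][3, -1]ᵀ, so take a₁ = [1, 1], b₁ = [1, -3], a₂ = [1, 2], b₂ = [3, -1].
Each slice is an integer combination of E₁ = a₁b₁ᵀ and E₂ = a₂b₂ᵀ: S₁ = −3·E₁ + E₂, S₂ = −E₁ − E₂; reading off coefficients, c₁ = [-3, -1] and c₂ = [1, -1].
Hence T = [1, 1] ⊗ [1, -3] ⊗ [-3, -1] + [1, 2] ⊗ [3, -1] ⊗ [1, -1], so rank(T) ≤ 2.
These bounds meet, so rank(T) = 2.

rank(T) = 2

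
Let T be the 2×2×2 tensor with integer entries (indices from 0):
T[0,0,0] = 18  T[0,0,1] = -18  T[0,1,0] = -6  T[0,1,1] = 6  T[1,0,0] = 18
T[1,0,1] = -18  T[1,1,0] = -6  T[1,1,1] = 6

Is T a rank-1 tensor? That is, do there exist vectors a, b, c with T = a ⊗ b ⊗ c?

Yes

If T = a ⊗ b ⊗ c then every fibre of T is a multiple of the corresponding factor, so read the factors off the fibres through the nonzero entry T[0,0,0] = 18.
The mode-1 fibre T[:,0,0] = [18, 18] gives a = [1, 1] (primitive direction); the mode-2 fibre T[0,:,0] = [18, -6] gives b = [3, -1]; then c[k] = T[0,0,k] / (a[0]·b[0]) = [18, -18] / 3 = [6, -6].
Expanding [1, 1] ⊗ [3, -1] ⊗ [6, -6] reproduces all 8 entries of T, so T = [1, 1] ⊗ [3, -1] ⊗ [6, -6] and rank(T) ≤ 1.
Equivalently every frontal slice T[:,:,k] is c[k] times the rank-1 matrix [1, 1] ⊗ [3, -1]. So T has rank 1 (it is nonzero).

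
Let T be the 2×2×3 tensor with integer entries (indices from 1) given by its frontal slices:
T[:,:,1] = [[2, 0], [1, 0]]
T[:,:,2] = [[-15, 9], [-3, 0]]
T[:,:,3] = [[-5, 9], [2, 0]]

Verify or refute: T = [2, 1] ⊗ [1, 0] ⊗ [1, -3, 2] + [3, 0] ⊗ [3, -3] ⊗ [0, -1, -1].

Yes

Reconstruct entrywise from the claimed factors. For example, T[2,1,2] = -3 and Σₗ aₗ[2]bₗ[1]cₗ[2] = (1)·(1)·(-3) + (0)·(3)·(-1) = -3; checking all 12 entries, every one matches. The claim holds.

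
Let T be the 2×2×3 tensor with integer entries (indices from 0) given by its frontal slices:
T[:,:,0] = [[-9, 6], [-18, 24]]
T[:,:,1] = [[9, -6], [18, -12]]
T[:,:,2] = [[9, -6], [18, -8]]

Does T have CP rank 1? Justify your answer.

No

The mode-3 unfolding of T (rows indexed by k, columns by (i,j) = (0,0), (0,1), (1,0), (1,1)) is [[-9, 6, -18, 24], [9, -6, 18, -12], [9, -6, 18, -8]].
There the 2×2 minor on rows k ∈ {0, 1}, columns (i,j) ∈ {(0,0), (1,1)} is det [[-9, 24], [9, -12]] = -108 ≠ 0, so this unfolding has rank ≥ 2; CP rank is at least every unfolding rank, so rank(T) ≥ 2.
In particular rank(T) ≥ 2 > 1, so T is not rank-1.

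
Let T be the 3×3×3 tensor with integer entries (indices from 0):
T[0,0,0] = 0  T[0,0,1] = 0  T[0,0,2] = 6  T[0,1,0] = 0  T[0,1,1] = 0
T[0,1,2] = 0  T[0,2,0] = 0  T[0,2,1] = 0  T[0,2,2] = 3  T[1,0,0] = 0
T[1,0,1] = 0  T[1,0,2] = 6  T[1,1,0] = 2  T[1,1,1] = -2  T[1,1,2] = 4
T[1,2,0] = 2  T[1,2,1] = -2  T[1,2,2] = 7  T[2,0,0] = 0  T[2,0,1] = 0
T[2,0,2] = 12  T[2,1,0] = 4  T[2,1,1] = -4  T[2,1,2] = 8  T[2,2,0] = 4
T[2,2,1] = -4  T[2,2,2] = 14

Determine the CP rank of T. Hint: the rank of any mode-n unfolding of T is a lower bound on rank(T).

2

Lower bound: the mode-1 unfolding of T (rows indexed by i, columns by (j,k) = (0,0), (0,1), (0,2), (1,0), (1,1), (1,2), (2,0), (2,1), (2,2)) is [[0, 0, 6, 0, 0, 0, 0, 0, 3], [0, 0, 6, 2, -2, 4, 2, -2, 7], [0, 0, 12, 4, -4, 8, 4, -4, 14]].
There the 2×2 minor on rows i ∈ {0, 1}, columns (j,k) ∈ {(0,2), (1,0)} is det [[6, 0], [6, 2]] = 12 ≠ 0, so this unfolding has rank ≥ 2; CP rank is at least every unfolding rank, so rank(T) ≥ 2. (This is only a lower bound: in general the CP rank may exceed every unfolding rank, so we still need to exhibit 2 rank-1 terms summing to T.)
Upper bound — finding two terms. Write S_k = T[:,:,k] for the frontal slices: S₀ = [[0, 0, 0], [0, 2, 2], [0, 4, 4]], S₁ = [[0, 0, 0], [0, -2, -2], [0, -4, -4]], S₂ = [[6, 0, 3], [6, 4, 7], [12, 8, 14]].
If T = a₁ ⊗ b₁ ⊗ c₁ + a₂ ⊗ b₂ ⊗ c₂ then each S_k = c₁[k]·a₁b₁ᵀ + c₂[k]·a₂b₂ᵀ. S₀ and S₂ are linearly independent, so a₁b₁ᵀ and a₂b₂ᵀ must span the same plane of matrices: they are the rank-1 matrices of the form x·S₀ + y·S₂.
The 2×2 minor of x·S₀ + y·S₂ on rows {0,1}, columns {0,1} is 12·xy + 24·y² = 12·(x + 2·y)(y), vanishing at (x:y) = (2:-1) and (1:0).
M₁ = 2·S₀ − S₂ = [[-6, 0, -3], [-6, 0, -3], [-12, 0, -6]] = (-3)·[1, 1, 2][2, 0, 1]ᵀ and M₂ = S₀ = [[0, 0, 0], [0, 2, 2], [0, 4, 4]] = 2·[0, 1, 2][0, 1, 1]ᵀ, so take a₁ = [1, 1, 2], b₁ = [2, 0, 1], a₂ = [0, 1, 2], b₂ = [0, 1, 1].
Each slice is an integer combination of E₁ = a₁b₁ᵀ and E₂ = a₂b₂ᵀ: S₀ = 2·E₂, S₁ = −2·E₂, S₂ = 3·E₁ + 4·E₂; reading off coefficients, c₁ = [0, 0, 3] and c₂ = [2, -2, 4].
Hence T = [1, 1, 2] ⊗ [2, 0, 1] ⊗ [0, 0, 3] + [0, 1, 2] ⊗ [0, 1, 1] ⊗ [2, -2, 4], so rank(T) ≤ 2.
These bounds meet, so rank(T) = 2.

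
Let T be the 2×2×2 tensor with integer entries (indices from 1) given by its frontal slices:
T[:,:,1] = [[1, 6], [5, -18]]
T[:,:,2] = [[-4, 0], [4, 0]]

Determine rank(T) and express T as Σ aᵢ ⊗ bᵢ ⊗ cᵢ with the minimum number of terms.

Lower bound: the mode-3 unfolding of T (rows indexed by k, columns by (i,j) = (1,1), (1,2), (2,1), (2,2)) is [[1, 6, 5, -18], [-4, 0, 4, 0]].
There the 2×2 minor on rows k ∈ {1, 2}, columns (i,j) ∈ {(1,1), (1,2)} is det [[1, 6], [-4, 0]] = 24 ≠ 0, so this unfolding has rank ≥ 2; CP rank is at least every unfolding rank, so rank(T) ≥ 2. (Flattening ranks never certify an upper bound on CP rank; for that we must actually write T with 2 rank-1 terms.)
Upper bound — finding two terms. Write S_k = T[:,:,k] for the frontal slices: S₁ = [[1, 6], [5, -18]], S₂ = [[-4, 0], [4, 0]].
If T = a₁ ⊗ b₁ ⊗ c₁ + a₂ ⊗ b₂ ⊗ c₂ then each S_k = c₁[k]·a₁b₁ᵀ + c₂[k]·a₂b₂ᵀ. S₁ and S₂ are linearly independent, so a₁b₁ᵀ and a₂b₂ᵀ must span the same plane of matrices: they are the rank-1 matrices of the form x·S₁ + y·S₂.
det(x·S₁ + y·S₂) is −48·x² + 48·xy = (-48)·(x − y)(x), vanishing at (x:y) = (1:1) and (0:1).
M₁ = S₁ + S₂ = [[-3, 6], [9, -18]] = (-3)·(1, -3)(1, -2)ᵀ and M₂ = S₂ = [[-4, 0], [4, 0]] = (-4)·(1, -1)(1, 0)ᵀ, so take a₁ = (1, -3), b₁ = (1, -2), a₂ = (1, -1), b₂ = (1, 0).
Each slice is an integer combination of E₁ = a₁b₁ᵀ and E₂ = a₂b₂ᵀ: S₁ = −3·E₁ + 4·E₂, S₂ = −4·E₂; reading off coefficients, c₁ = (-3, 0) and c₂ = (4, -4).
Hence T = (1, -3) ⊗ (1, -2) ⊗ (-3, 0) + (1, -1) ⊗ (1, 0) ⊗ (4, -4), so rank(T) ≤ 2.
These bounds meet, so rank(T) = 2.

rank(T) = 2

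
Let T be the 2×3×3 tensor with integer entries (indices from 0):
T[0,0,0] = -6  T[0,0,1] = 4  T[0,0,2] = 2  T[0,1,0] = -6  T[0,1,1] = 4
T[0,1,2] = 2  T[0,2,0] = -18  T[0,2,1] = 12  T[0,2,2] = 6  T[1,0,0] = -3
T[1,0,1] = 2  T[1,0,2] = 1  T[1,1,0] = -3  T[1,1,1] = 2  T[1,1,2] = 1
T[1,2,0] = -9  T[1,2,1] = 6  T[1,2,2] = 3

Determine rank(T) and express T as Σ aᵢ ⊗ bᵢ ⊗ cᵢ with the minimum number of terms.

rank(T) = 1

Lower bound: T ≠ 0 (e.g. T[0,0,0] = -6), so rank(T) ≥ 1.
Upper bound: if T = a ⊗ b ⊗ c then every fibre of T is a multiple of the corresponding factor, so read the factors off the fibres through the nonzero entry T[0,0,0] = -6.
The mode-1 fibre T[:,0,0] = [-6, -3] gives a = [2, 1] (primitive direction); the mode-2 fibre T[0,:,0] = [-6, -6, -18] gives b = [1, 1, 3]; then c[k] = T[0,0,k] / (a[0]·b[0]) = [-6, 4, 2] / 2 = [-3, 2, 1].
Expanding [2, 1] ⊗ [1, 1, 3] ⊗ [-3, 2, 1] reproduces all 18 entries of T, so T = [2, 1] ⊗ [1, 1, 3] ⊗ [-3, 2, 1] and rank(T) ≤ 1.
These bounds meet, so rank(T) = 1.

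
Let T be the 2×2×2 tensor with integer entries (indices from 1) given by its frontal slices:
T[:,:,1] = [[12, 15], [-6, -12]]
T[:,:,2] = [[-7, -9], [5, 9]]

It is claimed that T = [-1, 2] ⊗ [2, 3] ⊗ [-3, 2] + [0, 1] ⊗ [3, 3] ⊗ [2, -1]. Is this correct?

Reconstruct entry (1,1,1) from the claimed factors: Σₗ aₗ[1]bₗ[1]cₗ[1] = (-1)·(2)·(-3) + (0)·(3)·(2) = 6, but T[1,1,1] = 12. The claim is false.

No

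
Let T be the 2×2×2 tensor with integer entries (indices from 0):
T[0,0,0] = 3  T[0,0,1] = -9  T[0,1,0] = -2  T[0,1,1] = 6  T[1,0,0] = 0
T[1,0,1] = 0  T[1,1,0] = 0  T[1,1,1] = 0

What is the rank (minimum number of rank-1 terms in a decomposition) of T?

Lower bound: T ≠ 0 (e.g. T[0,0,0] = 3), so rank(T) ≥ 1.
Upper bound: if T = a ∘ b ∘ c then every fibre of T is a multiple of the corresponding factor, so read the factors off the fibres through the nonzero entry T[0,0,0] = 3.
The mode-1 fibre T[:,0,0] = [3, 0] gives a = [1, 0] (primitive direction); the mode-2 fibre T[0,:,0] = [3, -2] gives b = [3, -2]; then c[k] = T[0,0,k] / (a[0]·b[0]) = [3, -9] / 3 = [1, -3].
Expanding [1, 0] ∘ [3, -2] ∘ [1, -3] reproduces all 8 entries of T, so T = [1, 0] ∘ [3, -2] ∘ [1, -3] and rank(T) ≤ 1.
These bounds meet, so rank(T) = 1.

1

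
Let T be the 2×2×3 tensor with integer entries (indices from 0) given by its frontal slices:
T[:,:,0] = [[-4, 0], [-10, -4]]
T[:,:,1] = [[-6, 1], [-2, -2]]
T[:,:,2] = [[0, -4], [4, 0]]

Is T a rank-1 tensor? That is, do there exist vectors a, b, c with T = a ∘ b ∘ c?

The mode-3 unfolding of T (rows indexed by k, columns by (i,j) = (0,0), (0,1), (1,0), (1,1)) is [[-4, 0, -10, -4], [-6, 1, -2, -2], [0, -4, 4, 0]].
There the 3×3 minor on rows k ∈ {0, 1, 2}, columns (i,j) ∈ {(0,0), (0,1), (1,0)} is det [[-4, 0, -10], [-6, 1, -2], [0, -4, 4]] = -224 ≠ 0, so this unfolding has rank ≥ 3; CP rank is at least every unfolding rank, so rank(T) ≥ 3.
In particular rank(T) ≥ 3 > 1, so T is not rank-1.

No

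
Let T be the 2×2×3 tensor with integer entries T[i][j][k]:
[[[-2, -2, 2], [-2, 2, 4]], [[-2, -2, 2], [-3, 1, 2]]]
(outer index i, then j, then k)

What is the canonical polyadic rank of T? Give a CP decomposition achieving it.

rank(T) = 3

Lower bound: the mode-3 unfolding of T (rows indexed by k, columns by (i,j) = (0,0), (0,1), (1,0), (1,1)) is [[-2, -2, -2, -3], [-2, 2, -2, 1], [2, 4, 2, 2]].
There the 3×3 minor on rows k ∈ {0, 1, 2}, columns (i,j) ∈ {(0,0), (0,1), (1,1)} is det [[-2, -2, -3], [-2, 2, 1], [2, 4, 2]] = 24 ≠ 0, so this unfolding has rank ≥ 3; CP rank is at least every unfolding rank, so rank(T) ≥ 3. (This is only a lower bound: in general the CP rank may exceed every unfolding rank, so we still need to exhibit 3 rank-1 terms summing to T.)
Upper bound: T is a sum of 3 rank-1 terms, T = [1, 1] ∘ [0, 1] ∘ [-2, 2, -2] + [1, 1] ∘ [1, 1] ∘ [-2, -2, 2] + [2, 1] ∘ [0, 1] ∘ [1, 1, 2] (one valid choice — decompositions are not unique — normalised so each a, b is primitive with positive first nonzero entry; check it by expanding all entries), so rank(T) ≤ 3.
These bounds meet, so rank(T) = 3.
Check entry T[0,0,1] = -2: (1)·(0)·(2) + (1)·(1)·(-2) + (2)·(0)·(1) = -2.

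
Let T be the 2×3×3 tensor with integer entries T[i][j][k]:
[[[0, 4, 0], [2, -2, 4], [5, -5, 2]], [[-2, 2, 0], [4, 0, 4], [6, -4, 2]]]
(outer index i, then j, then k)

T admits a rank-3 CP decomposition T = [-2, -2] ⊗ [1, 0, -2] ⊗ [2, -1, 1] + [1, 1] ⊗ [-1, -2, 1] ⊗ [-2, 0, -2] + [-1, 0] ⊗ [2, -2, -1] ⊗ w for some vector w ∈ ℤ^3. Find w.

w = [-1, -1, 0]

Subtract the known terms from T to get the rank-1 residual R = [-1, 0] ⊗ [2, -2, -1] ⊗ w, so R[i,j,k] = a[i]·b[j]·w[k]. Pick indices with nonzero a[0]·b[0] = (-1)·(2) = -2. Only the fibre through (0,0,·) is needed: R[0,0,:] = T[0,0,:] − Σₗ aₗ[0]bₗ[0]cₗ = [0, 4, 0] − (-2)·(1)·[2, -1, 1] − (1)·(-1)·[-2, 0, -2] = [2, 2, 0]. Then w[k] = R[0,0,k] / -2 for each k, giving w = [2, 2, 0] / -2 = [-1, -1, 0].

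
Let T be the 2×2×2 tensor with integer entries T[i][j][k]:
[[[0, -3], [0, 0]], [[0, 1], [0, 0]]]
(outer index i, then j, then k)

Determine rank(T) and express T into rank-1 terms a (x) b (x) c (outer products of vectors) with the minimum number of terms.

Lower bound: T ≠ 0 (e.g. T[0,0,1] = -3), so rank(T) ≥ 1.
Upper bound: if T = a (x) b (x) c then every fibre of T is a multiple of the corresponding factor, so read the factors off the fibres through the nonzero entry T[0,0,1] = -3.
The mode-1 fibre T[:,0,1] = [-3, 1] gives a = [3, -1] (primitive direction); the mode-2 fibre T[0,:,1] = [-3, 0] gives b = [1, 0]; then c[k] = T[0,0,k] / (a[0]·b[0]) = [0, -3] / 3 = [0, -1].
Expanding [3, -1] (x) [1, 0] (x) [0, -1] reproduces all 8 entries of T, so T = [3, -1] (x) [1, 0] (x) [0, -1] and rank(T) ≤ 1.
These bounds meet, so rank(T) = 1.

rank(T) = 1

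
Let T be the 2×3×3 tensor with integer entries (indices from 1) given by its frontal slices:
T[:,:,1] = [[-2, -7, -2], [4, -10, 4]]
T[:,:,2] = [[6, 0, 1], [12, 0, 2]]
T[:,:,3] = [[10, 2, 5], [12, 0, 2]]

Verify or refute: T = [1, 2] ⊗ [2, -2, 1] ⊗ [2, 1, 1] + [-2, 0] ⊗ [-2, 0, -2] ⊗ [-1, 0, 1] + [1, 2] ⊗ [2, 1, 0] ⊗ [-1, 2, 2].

Reconstruct entry (1,2,1) from the claimed factors: Σₗ aₗ[1]bₗ[2]cₗ[1] = (1)·(-2)·(2) + (-2)·(0)·(-1) + (1)·(1)·(-1) = -5, but T[1,2,1] = -7. The claim is false.

No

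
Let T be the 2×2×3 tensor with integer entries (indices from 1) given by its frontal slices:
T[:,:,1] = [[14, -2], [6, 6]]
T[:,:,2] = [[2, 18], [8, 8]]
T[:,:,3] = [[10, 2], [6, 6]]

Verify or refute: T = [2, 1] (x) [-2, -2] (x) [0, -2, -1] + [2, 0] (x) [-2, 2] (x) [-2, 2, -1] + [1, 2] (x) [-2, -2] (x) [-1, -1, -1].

No

Reconstruct entry (1,1,1) from the claimed factors: Σₗ aₗ[1]bₗ[1]cₗ[1] = (2)·(-2)·(0) + (2)·(-2)·(-2) + (1)·(-2)·(-1) = 10, but T[1,1,1] = 14. The claim is false.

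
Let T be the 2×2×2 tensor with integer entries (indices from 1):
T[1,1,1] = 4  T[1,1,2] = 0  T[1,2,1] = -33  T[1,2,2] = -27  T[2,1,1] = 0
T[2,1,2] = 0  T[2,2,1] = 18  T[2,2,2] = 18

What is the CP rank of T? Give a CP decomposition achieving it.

Lower bound: the mode-2 unfolding of T (rows indexed by j, columns by (i,k) = (1,1), (1,2), (2,1), (2,2)) is [[4, 0, 0, 0], [-33, -27, 18, 18]].
There the 2×2 minor on rows j ∈ {1, 2}, columns (i,k) ∈ {(1,1), (1,2)} is det [[4, 0], [-33, -27]] = -108 ≠ 0, so this unfolding has rank ≥ 2; CP rank is at least every unfolding rank, so rank(T) ≥ 2. (Flattening ranks never certify an upper bound on CP rank; for that we must actually write T with 2 rank-1 terms.)
Upper bound — finding two terms. Write S_k = T[:,:,k] for the frontal slices: S₁ = [[4, -33], [0, 18]], S₂ = [[0, -27], [0, 18]].
If T = a₁ ⊗ b₁ ⊗ c₁ + a₂ ⊗ b₂ ⊗ c₂ then each S_k = c₁[k]·a₁b₁ᵀ + c₂[k]·a₂b₂ᵀ. S₁ and S₂ are linearly independent, so a₁b₁ᵀ and a₂b₂ᵀ must span the same plane of matrices: they are the rank-1 matrices of the form x·S₁ + y·S₂.
det(x·S₁ + y·S₂) is 72·x² + 72·xy = 72·(x + y)(x), vanishing at (x:y) = (1:-1) and (0:1).
M₁ = S₁ − S₂ = [[4, -6], [0, 0]] = 2·(1, 0)(2, -3)ᵀ and M₂ = S₂ = [[0, -27], [0, 18]] = (-9)·(3, -2)(0, 1)ᵀ, so take a₁ = (1, 0), b₁ = (2, -3), a₂ = (3, -2), b₂ = (0, 1).
Each slice is an integer combination of E₁ = a₁b₁ᵀ and E₂ = a₂b₂ᵀ: S₁ = 2·E₁ − 9·E₂, S₂ = −9·E₂; reading off coefficients, c₁ = (2, 0) and c₂ = (-9, -9).
Hence T = (1, 0) ⊗ (2, -3) ⊗ (2, 0) + (3, -2) ⊗ (0, 1) ⊗ (-9, -9), so rank(T) ≤ 2.
These bounds meet, so rank(T) = 2.
Check entry T[2,1,1] = 0: (0)·(2)·(2) + (-2)·(0)·(-9) = 0.

rank(T) = 2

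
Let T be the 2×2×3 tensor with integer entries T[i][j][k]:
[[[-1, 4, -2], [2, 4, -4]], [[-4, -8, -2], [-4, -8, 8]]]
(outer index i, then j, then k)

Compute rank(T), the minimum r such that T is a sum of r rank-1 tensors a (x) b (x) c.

3

Lower bound: in the mode-3 unfolding of T (rows indexed by k, columns by (i,j)) the 3×3 minor on rows k ∈ {0, 1, 2}, columns (i,j) ∈ {(0,0), (0,1), (1,0)} is det [[-1, 2, -4], [4, 4, -8], [-2, -4, -2]] = 120 ≠ 0, so that unfolding has rank ≥ 3 and hence rank(T) ≥ 3 (CP rank is at least every unfolding rank, though it can be larger).
Upper bound: T is a sum of 3 rank-1 terms, T = [1, -2] (x) [1, 0] (x) [0, 2, 2] + [1, -2] (x) [1, 2] (x) [1, 2, -2] + [1, 1] (x) [1, 0] (x) [-2, 0, -2] (one valid choice — decompositions are not unique — normalised so each a, b is primitive with positive first nonzero entry; check it by expanding all entries), so rank(T) ≤ 3.
These bounds meet, so rank(T) = 3.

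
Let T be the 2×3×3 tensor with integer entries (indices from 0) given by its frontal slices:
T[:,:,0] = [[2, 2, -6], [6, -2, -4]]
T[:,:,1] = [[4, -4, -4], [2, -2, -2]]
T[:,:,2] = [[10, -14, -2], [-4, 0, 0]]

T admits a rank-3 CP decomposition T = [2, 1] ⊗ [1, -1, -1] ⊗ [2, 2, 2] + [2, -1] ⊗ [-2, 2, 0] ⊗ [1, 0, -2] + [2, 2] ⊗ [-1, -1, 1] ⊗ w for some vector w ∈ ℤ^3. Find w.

w = [-1, 0, 1]

Subtract the known terms from T to get the rank-1 residual R = [2, 2] ⊗ [-1, -1, 1] ⊗ w, so R[i,j,k] = a[i]·b[j]·w[k]. Pick indices with nonzero a[0]·b[0] = (2)·(-1) = -2. Only the fibre through (0,0,·) is needed: R[0,0,:] = T[0,0,:] − Σₗ aₗ[0]bₗ[0]cₗ = [2, 4, 10] − (2)·(1)·[2, 2, 2] − (2)·(-2)·[1, 0, -2] = [2, 0, -2]. Then w[k] = R[0,0,k] / -2 for each k, giving w = [2, 0, -2] / -2 = [-1, 0, 1].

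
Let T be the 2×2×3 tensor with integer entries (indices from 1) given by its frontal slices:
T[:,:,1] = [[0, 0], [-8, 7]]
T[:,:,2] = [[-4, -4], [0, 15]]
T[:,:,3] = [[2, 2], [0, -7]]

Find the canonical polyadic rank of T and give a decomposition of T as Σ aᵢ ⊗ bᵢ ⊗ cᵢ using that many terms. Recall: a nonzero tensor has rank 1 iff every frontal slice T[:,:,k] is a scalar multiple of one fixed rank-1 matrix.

Lower bound: the mode-3 unfolding of T (rows indexed by k, columns by (i,j) = (1,1), (1,2), (2,1), (2,2)) is [[0, 0, -8, 7], [-4, -4, 0, 15], [2, 2, 0, -7]].
There the 3×3 minor on rows k ∈ {1, 2, 3}, columns (i,j) ∈ {(1,1), (2,1), (2,2)} is det [[0, -8, 7], [-4, 0, 15], [2, 0, -7]] = -16 ≠ 0, so this unfolding has rank ≥ 3; CP rank is at least every unfolding rank, so rank(T) ≥ 3. (This is only a lower bound: in general the CP rank may exceed every unfolding rank, so we still need to exhibit 3 rank-1 terms summing to T.)
Upper bound: T is a sum of 3 rank-1 terms, T = [0, 1] ⊗ [0, 1] ⊗ [-1, -1, 1] + [0, 1] ⊗ [1, -1] ⊗ [-8, -8, 4] + [1, -2] ⊗ [1, 1] ⊗ [0, -4, 2] (one valid choice — decompositions are not unique — normalised so each a, b is primitive with positive first nonzero entry; check it by expanding all entries), so rank(T) ≤ 3.
These bounds meet, so rank(T) = 3.

rank(T) = 3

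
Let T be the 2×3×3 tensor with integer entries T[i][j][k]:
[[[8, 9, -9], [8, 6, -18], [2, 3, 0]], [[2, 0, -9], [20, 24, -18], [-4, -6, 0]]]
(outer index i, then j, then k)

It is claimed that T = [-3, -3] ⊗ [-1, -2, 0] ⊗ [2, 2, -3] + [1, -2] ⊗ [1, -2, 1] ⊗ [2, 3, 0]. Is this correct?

Yes

Reconstruct entrywise from the claimed factors. For example, T[0,1,1] = 6 and Σₗ aₗ[0]bₗ[1]cₗ[1] = (-3)·(-2)·(2) + (1)·(-2)·(3) = 6; checking all 18 entries, every one matches. The claim holds.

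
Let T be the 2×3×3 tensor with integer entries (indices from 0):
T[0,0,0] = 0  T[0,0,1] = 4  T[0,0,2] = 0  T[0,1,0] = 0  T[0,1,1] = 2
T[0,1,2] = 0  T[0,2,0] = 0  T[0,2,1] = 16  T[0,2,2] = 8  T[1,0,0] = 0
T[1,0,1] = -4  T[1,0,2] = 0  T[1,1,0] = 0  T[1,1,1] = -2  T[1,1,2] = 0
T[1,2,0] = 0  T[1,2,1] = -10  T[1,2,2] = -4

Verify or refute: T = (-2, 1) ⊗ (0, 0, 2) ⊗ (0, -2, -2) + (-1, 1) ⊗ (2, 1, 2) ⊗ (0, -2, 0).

No

Reconstruct entry (0,2,1) from the claimed factors: Σₗ aₗ[0]bₗ[2]cₗ[1] = (-2)·(2)·(-2) + (-1)·(2)·(-2) = 12, but T[0,2,1] = 16. The claim is false.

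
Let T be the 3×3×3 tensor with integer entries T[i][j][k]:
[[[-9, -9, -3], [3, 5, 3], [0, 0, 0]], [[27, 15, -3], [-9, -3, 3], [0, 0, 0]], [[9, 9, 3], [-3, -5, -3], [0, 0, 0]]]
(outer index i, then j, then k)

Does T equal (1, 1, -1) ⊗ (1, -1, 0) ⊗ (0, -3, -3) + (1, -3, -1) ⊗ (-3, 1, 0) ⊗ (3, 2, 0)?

Reconstruct entrywise from the claimed factors. For example, T[0,2,1] = 0 and Σₗ aₗ[0]bₗ[2]cₗ[1] = (1)·(0)·(-3) + (1)·(0)·(2) = 0; checking all 27 entries, every one matches. The claim holds.

Yes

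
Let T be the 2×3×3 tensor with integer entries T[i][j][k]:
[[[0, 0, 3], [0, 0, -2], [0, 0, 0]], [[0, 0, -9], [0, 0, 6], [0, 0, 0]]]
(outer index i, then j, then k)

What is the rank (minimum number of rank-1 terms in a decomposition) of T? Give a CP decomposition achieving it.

Lower bound: T ≠ 0 (e.g. T[0,0,2] = 3), so rank(T) ≥ 1.
Upper bound: the mode-1 fibre T[:,0,2] = [3, -9] gives a = [1, -3] (primitive direction); the mode-2 fibre T[0,:,2] = [3, -2, 0] gives b = [3, -2, 0]; then c[k] = T[0,0,k] / (a[0]·b[0]) = [0, 0, 3] / 3 = [0, 0, 1].
Expanding [1, -3] ⊗ [3, -2, 0] ⊗ [0, 0, 1] reproduces all 18 entries of T, so T = [1, -3] ⊗ [3, -2, 0] ⊗ [0, 0, 1] and rank(T) ≤ 1.
These bounds meet, so rank(T) = 1.

rank(T) = 1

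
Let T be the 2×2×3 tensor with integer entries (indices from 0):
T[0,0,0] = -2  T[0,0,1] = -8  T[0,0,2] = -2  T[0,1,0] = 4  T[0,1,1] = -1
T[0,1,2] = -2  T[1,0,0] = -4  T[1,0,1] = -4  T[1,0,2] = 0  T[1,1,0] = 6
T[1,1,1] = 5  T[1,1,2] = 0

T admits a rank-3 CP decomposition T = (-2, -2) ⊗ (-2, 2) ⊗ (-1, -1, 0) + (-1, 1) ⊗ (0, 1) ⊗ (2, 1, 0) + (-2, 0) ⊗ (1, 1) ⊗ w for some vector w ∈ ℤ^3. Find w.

Subtract the known terms from T to get the rank-1 residual R = (-2, 0) ⊗ (1, 1) ⊗ w, so R[i,j,k] = a[i]·b[j]·w[k]. Pick indices with nonzero a[0]·b[0] = (-2)·(1) = -2. Only the fibre through (0,0,·) is needed: R[0,0,:] = T[0,0,:] − Σₗ aₗ[0]bₗ[0]cₗ = [-2, -8, -2] − (-2)·(-2)·(-1, -1, 0) − (-1)·(0)·(2, 1, 0) = [2, -4, -2]. Then w[k] = R[0,0,k] / -2 for each k, giving w = [2, -4, -2] / -2 = (-1, 2, 1).

w = (-1, 2, 1)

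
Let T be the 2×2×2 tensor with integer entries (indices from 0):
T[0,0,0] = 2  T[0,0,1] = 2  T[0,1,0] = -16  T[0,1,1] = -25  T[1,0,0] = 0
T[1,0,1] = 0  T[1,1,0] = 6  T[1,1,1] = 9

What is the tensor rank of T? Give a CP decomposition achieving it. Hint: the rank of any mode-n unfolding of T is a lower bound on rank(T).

Lower bound: the mode-3 unfolding of T (rows indexed by k, columns by (i,j) = (0,0), (0,1), (1,0), (1,1)) is [[2, -16, 0, 6], [2, -25, 0, 9]].
There the 2×2 minor on rows k ∈ {0, 1}, columns (i,j) ∈ {(0,0), (0,1)} is det [[2, -16], [2, -25]] = -18 ≠ 0, so this unfolding has rank ≥ 2; CP rank is at least every unfolding rank, so rank(T) ≥ 2. (Flattening ranks never certify an upper bound on CP rank; for that we must actually write T with 2 rank-1 terms.)
Upper bound — finding two terms. Write S_k = T[:,:,k] for the frontal slices: S₀ = [[2, -16], [0, 6]], S₁ = [[2, -25], [0, 9]].
If T = a₁ ⊗ b₁ ⊗ c₁ + a₂ ⊗ b₂ ⊗ c₂ then each S_k = c₁[k]·a₁b₁ᵀ + c₂[k]·a₂b₂ᵀ. S₀ and S₁ are linearly independent, so a₁b₁ᵀ and a₂b₂ᵀ must span the same plane of matrices: they are the rank-1 matrices of the form x·S₀ + y·S₁.
det(x·S₀ + y·S₁) is 12·x² + 30·xy + 18·y² = 6·(2·x + 3·y)(x + y), vanishing at (x:y) = (3:-2) and (1:-1).
M₁ = 3·S₀ − 2·S₁ = [[2, 2], [0, 0]] = 2·[1, 0][1, 1]ᵀ and M₂ = S₀ − S₁ = [[0, 9], [0, -3]] = 3·[3, -1][0, 1]ᵀ, so take a₁ = [1, 0], b₁ = [1, 1], a₂ = [3, -1], b₂ = [0, 1].
Each slice is an integer combination of E₁ = a₁b₁ᵀ and E₂ = a₂b₂ᵀ: S₀ = 2·E₁ − 6·E₂, S₁ = 2·E₁ − 9·E₂; reading off coefficients, c₁ = [2, 2] and c₂ = [-6, -9].
Hence T = [1, 0] ⊗ [1, 1] ⊗ [2, 2] + [3, -1] ⊗ [0, 1] ⊗ [-6, -9], so rank(T) ≤ 2.
These bounds meet, so rank(T) = 2.

rank(T) = 2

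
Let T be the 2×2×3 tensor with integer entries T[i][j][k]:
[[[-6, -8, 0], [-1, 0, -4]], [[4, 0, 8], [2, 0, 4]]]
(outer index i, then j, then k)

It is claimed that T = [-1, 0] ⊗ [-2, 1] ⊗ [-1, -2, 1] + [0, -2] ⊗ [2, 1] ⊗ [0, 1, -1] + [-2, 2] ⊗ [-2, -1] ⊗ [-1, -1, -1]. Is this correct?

Reconstruct entry (0,0,2) from the claimed factors: Σₗ aₗ[0]bₗ[0]cₗ[2] = (-1)·(-2)·(1) + (0)·(2)·(-1) + (-2)·(-2)·(-1) = -2, but T[0,0,2] = 0. The claim is false.

No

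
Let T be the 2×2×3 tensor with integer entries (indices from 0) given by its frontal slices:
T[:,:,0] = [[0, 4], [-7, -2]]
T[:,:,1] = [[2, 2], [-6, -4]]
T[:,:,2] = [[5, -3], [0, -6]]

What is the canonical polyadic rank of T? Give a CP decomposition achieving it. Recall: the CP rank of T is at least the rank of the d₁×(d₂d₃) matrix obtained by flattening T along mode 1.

rank(T) = 3

Lower bound: in the mode-3 unfolding of T (rows indexed by k, columns by (i,j)) the 3×3 minor on rows k ∈ {0, 1, 2}, columns (i,j) ∈ {(0,0), (0,1), (1,0)} is det [[0, 4, -7], [2, 2, -6], [5, -3, 0]] = -8 ≠ 0, so that unfolding has rank ≥ 3 and hence rank(T) ≥ 3 (CP rank is at least every unfolding rank, though it can be larger).
Upper bound: T is a sum of 3 rank-1 terms, T = [0, 1] ⊗ [1, 0] ⊗ [-1, -2, -2] + [1, -2] ⊗ [1, 1] ⊗ [2, 2, 1] + [1, 1] ⊗ [1, -1] ⊗ [-2, 0, 4] (written with every a and b primitive with positive leading entry and the scale carried by c; CP decompositions are not unique, and this one is verified by expanding entrywise), so rank(T) ≤ 3.
These bounds meet, so rank(T) = 3.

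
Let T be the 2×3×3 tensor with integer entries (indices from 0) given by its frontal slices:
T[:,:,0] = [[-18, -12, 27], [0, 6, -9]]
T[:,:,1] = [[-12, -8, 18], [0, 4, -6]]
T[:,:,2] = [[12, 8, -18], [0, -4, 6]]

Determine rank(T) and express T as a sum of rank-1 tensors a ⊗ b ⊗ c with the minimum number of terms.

Lower bound: the mode-1 unfolding of T (rows indexed by i, columns by (j,k) = (0,0), (0,1), (0,2), (1,0), (1,1), (1,2), (2,0), (2,1), (2,2)) is [[-18, -12, 12, -12, -8, 8, 27, 18, -18], [0, 0, 0, 6, 4, -4, -9, -6, 6]].
There the 2×2 minor on rows i ∈ {0, 1}, columns (j,k) ∈ {(0,0), (1,0)} is det [[-18, -12], [0, 6]] = -108 ≠ 0, so this unfolding has rank ≥ 2; CP rank is at least every unfolding rank, so rank(T) ≥ 2. (Flattening ranks never certify an upper bound on CP rank; for that we must actually write T with 2 rank-1 terms.)
Upper bound — finding two terms. Every mode-3 slice of T is a multiple of one matrix: T[:,:,k] = c[k]·M with c = (3, 2, -2) and M = [[-6, -4, 9], [0, 2, -3]] (rows indexed by i, columns by j). So it suffices to write M as a sum of two rank-1 matrices.
Splitting M by its rows (i = 0, 1), M = (1, 0)(-6, -4, 9)ᵀ + (0, 1)(0, 2, -3)ᵀ.
Hence T = (1, 0) ⊗ (-6, -4, 9) ⊗ (3, 2, -2) + (0, 1) ⊗ (0, 2, -3) ⊗ (3, 2, -2), so rank(T) ≤ 2.
These bounds meet, so rank(T) = 2.

rank(T) = 2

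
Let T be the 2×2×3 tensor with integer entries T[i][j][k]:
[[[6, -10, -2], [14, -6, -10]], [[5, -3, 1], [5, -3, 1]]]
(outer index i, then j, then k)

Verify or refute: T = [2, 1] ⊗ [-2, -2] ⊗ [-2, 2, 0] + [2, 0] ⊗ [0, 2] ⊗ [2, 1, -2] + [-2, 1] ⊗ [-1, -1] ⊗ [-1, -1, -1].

Reconstruct entrywise from the claimed factors. For example, T[0,1,0] = 14 and Σₗ aₗ[0]bₗ[1]cₗ[0] = (2)·(-2)·(-2) + (2)·(2)·(2) + (-2)·(-1)·(-1) = 14; checking all 12 entries, every one matches. The claim holds.

Yes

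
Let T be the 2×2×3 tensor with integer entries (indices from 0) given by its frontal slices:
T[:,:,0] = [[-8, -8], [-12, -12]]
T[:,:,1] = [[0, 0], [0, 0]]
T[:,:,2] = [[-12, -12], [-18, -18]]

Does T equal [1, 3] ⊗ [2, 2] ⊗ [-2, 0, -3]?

No

Reconstruct entry (0,0,0) from the claimed factors: Σₗ aₗ[0]bₗ[0]cₗ[0] = (1)·(2)·(-2) = -4, but T[0,0,0] = -8. The claim is false.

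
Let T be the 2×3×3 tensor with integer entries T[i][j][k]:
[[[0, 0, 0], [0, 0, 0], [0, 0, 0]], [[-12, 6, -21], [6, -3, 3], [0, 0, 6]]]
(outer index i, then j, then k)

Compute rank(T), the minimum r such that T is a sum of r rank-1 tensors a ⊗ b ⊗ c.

2

Lower bound: the mode-2 unfolding of T (rows indexed by j, columns by (i,k) = (0,0), (0,1), (0,2), (1,0), (1,1), (1,2)) is [[0, 0, 0, -12, 6, -21], [0, 0, 0, 6, -3, 3], [0, 0, 0, 0, 0, 6]].
There the 2×2 minor on rows j ∈ {0, 1}, columns (i,k) ∈ {(1,0), (1,2)} is det [[-12, -21], [6, 3]] = 90 ≠ 0, so this unfolding has rank ≥ 2; CP rank is at least every unfolding rank, so rank(T) ≥ 2. (Unfolding ranks only ever bound the CP rank from below — rank(T) can be strictly larger than all of them — so the matching upper bound has to come from an explicit 2-term decomposition.)
Upper bound — finding two terms. Every mode-1 slice of T is a multiple of one matrix: T[i,:,:] = a[i]·M with a = [0, 1] and M = [[-12, 6, -21], [6, -3, 3], [0, 0, 6]] (rows indexed by j, columns by k). So it suffices to write M as a sum of two rank-1 matrices.
The columns of M satisfy (column 0) = −2·(column 1), so splitting by columns, M = [6, -3, 0][-2, 1, 0]ᵀ + [-21, 3, 6][0, 0, 1]ᵀ.
Hence T = [0, 1] ⊗ [6, -3, 0] ⊗ [-2, 1, 0] + [0, 1] ⊗ [-21, 3, 6] ⊗ [0, 0, 1], so rank(T) ≤ 2.
These bounds meet, so rank(T) = 2.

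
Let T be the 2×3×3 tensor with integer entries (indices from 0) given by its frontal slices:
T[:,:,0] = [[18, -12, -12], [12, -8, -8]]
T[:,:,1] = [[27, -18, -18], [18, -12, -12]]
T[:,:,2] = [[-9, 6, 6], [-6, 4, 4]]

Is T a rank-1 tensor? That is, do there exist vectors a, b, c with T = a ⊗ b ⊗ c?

Yes

The mode-1 fibre T[:,0,0] = [18, 12] gives a = [3, 2] (primitive direction); the mode-2 fibre T[0,:,0] = [18, -12, -12] gives b = [3, -2, -2]; then c[k] = T[0,0,k] / (a[0]·b[0]) = [18, 27, -9] / 9 = [2, 3, -1].
Expanding [3, 2] ⊗ [3, -2, -2] ⊗ [2, 3, -1] reproduces all 18 entries of T, so T = [3, 2] ⊗ [3, -2, -2] ⊗ [2, 3, -1] and rank(T) ≤ 1.
Equivalently every frontal slice T[:,:,k] is c[k] times the rank-1 matrix [3, 2] ⊗ [3, -2, -2]. So T has rank 1 (it is nonzero).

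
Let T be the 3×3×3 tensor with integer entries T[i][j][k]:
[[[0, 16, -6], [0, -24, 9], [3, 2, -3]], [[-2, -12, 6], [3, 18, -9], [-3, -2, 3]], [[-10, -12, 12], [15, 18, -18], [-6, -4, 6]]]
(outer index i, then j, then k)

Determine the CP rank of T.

Lower bound: the mode-2 unfolding of T (rows indexed by j, columns by (i,k) = (0,0), (0,1), (0,2), (1,0), (1,1), (1,2), (2,0), (2,1), (2,2)) is [[0, 16, -6, -2, -12, 6, -10, -12, 12], [0, -24, 9, 3, 18, -9, 15, 18, -18], [3, 2, -3, -3, -2, 3, -6, -4, 6]].
There the 2×2 minor on rows j ∈ {0, 2}, columns (i,k) ∈ {(0,0), (0,1)} is det [[0, 16], [3, 2]] = -48 ≠ 0, so this unfolding has rank ≥ 2; CP rank is at least every unfolding rank, so rank(T) ≥ 2. (This is only a lower bound: in general the CP rank may exceed every unfolding rank, so we still need to exhibit 2 rank-1 terms summing to T.)
Upper bound — finding two terms. Write S_k = T[:,:,k] for the frontal slices: S₀ = [[0, 0, 3], [-2, 3, -3], [-10, 15, -6]], S₁ = [[16, -24, 2], [-12, 18, -2], [-12, 18, -4]], S₂ = [[-6, 9, -3], [6, -9, 3], [12, -18, 6]].
If T = a₁ (x) b₁ (x) c₁ + a₂ (x) b₂ (x) c₂ then each S_k = c₁[k]·a₁b₁ᵀ + c₂[k]·a₂b₂ᵀ. S₀ and S₁ are linearly independent, so a₁b₁ᵀ and a₂b₂ᵀ must span the same plane of matrices: they are the rank-1 matrices of the form x·S₀ + y·S₁.
The 2×2 minor of x·S₀ + y·S₁ on rows {0,1}, columns {0,2} is 6·x² − 8·xy − 8·y² = 2·(x − 2·y)(3·x + 2·y), vanishing at (x:y) = (2:1) and (2:-3).
M₁ = 2·S₀ + S₁ = [[16, -24, 8], [-16, 24, -8], [-32, 48, -16]] = 8·[1, -1, -2][2, -3, 1]ᵀ and M₂ = 2·S₀ − 3·S₁ = [[-48, 72, 0], [32, -48, 0], [16, -24, 0]] = (-8)·[3, -2, -1][2, -3, 0]ᵀ, so take a₁ = [1, -1, -2], b₁ = [2, -3, 1], a₂ = [3, -2, -1], b₂ = [2, -3, 0].
Each slice is an integer combination of E₁ = a₁b₁ᵀ and E₂ = a₂b₂ᵀ: S₀ = 3·E₁ − E₂, S₁ = 2·E₁ + 2·E₂, S₂ = −3·E₁; reading off coefficients, c₁ = [3, 2, -3] and c₂ = [-1, 2, 0].
Hence T = [1, -1, -2] (x) [2, -3, 1] (x) [3, 2, -3] + [3, -2, -1] (x) [2, -3, 0] (x) [-1, 2, 0], so rank(T) ≤ 2.
These bounds meet, so rank(T) = 2.
Check entry T[2,1,0] = 15: (-2)·(-3)·(3) + (-1)·(-3)·(-1) = 15.

2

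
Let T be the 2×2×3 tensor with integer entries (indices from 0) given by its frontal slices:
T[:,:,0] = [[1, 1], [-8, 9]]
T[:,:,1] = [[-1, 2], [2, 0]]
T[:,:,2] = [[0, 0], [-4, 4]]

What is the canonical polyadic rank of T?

3

Lower bound: the mode-3 unfolding of T (rows indexed by k, columns by (i,j) = (0,0), (0,1), (1,0), (1,1)) is [[1, 1, -8, 9], [-1, 2, 2, 0], [0, 0, -4, 4]].
There the 3×3 minor on rows k ∈ {0, 1, 2}, columns (i,j) ∈ {(0,0), (0,1), (1,0)} is det [[1, 1, -8], [-1, 2, 2], [0, 0, -4]] = -12 ≠ 0, so this unfolding has rank ≥ 3; CP rank is at least every unfolding rank, so rank(T) ≥ 3. (Unfolding ranks only ever bound the CP rank from below — rank(T) can be strictly larger than all of them — so the matching upper bound has to come from an explicit 3-term decomposition.)
Upper bound: T is a sum of 3 rank-1 terms, T = [0, 1] ⊗ [1, -1] ⊗ [-4, 4, -4] + [1, -1] ⊗ [2, -1] ⊗ [1, 0, 0] + [1, 2] ⊗ [1, -2] ⊗ [-1, -1, 0] (one valid choice — decompositions are not unique — normalised so each a, b is primitive with positive first nonzero entry; check it by expanding all entries), so rank(T) ≤ 3.
These bounds meet, so rank(T) = 3.
Check entry T[1,0,1] = 2: (1)·(1)·(4) + (-1)·(2)·(0) + (2)·(1)·(-1) = 2.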